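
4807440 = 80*60093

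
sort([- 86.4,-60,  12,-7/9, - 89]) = [ - 89, - 86.4, - 60, - 7/9,12]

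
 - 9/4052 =- 9/4052 = - 0.00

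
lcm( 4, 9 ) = 36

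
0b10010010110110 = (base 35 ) 7ni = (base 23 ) hhe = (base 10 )9398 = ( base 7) 36254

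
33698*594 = 20016612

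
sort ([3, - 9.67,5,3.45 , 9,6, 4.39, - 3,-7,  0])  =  [-9.67, - 7, - 3,0, 3,3.45, 4.39, 5,6, 9] 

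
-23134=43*( - 538)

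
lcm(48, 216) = 432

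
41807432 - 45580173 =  - 3772741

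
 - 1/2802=-1/2802 =- 0.00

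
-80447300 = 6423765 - 86871065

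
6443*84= 541212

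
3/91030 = 3/91030  =  0.00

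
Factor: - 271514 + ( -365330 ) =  - 636844  =  - 2^2*13^1*37^1*331^1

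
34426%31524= 2902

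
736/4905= 736/4905 = 0.15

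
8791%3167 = 2457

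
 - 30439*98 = - 2983022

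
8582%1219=49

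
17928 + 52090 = 70018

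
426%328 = 98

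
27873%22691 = 5182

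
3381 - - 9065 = 12446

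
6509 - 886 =5623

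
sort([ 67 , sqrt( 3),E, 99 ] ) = [sqrt(3),  E, 67,99]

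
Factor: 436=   2^2  *109^1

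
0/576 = 0 = 0.00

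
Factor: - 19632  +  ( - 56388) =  - 76020 = - 2^2*3^1*5^1*7^1*181^1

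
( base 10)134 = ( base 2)10000110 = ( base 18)78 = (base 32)46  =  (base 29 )4i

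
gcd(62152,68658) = 2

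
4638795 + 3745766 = 8384561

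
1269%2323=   1269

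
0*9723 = 0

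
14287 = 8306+5981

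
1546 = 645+901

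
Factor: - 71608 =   -  2^3*8951^1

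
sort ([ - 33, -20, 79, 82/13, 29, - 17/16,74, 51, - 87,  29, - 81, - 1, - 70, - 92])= [ - 92, -87, - 81, - 70, - 33 , - 20, - 17/16,-1, 82/13,29,29, 51, 74,79 ] 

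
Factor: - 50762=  - 2^1*17^1*1493^1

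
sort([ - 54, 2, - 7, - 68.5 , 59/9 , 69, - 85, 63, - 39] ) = [ - 85,-68.5, - 54, - 39,-7 , 2,59/9,63,69] 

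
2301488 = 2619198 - 317710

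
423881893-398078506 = 25803387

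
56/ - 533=  -  56/533 =- 0.11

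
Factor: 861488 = 2^4*23^1*2341^1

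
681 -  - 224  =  905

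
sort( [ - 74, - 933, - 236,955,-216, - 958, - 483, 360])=[ - 958, - 933, - 483,- 236, - 216,  -  74,360,955 ]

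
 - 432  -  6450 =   -  6882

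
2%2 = 0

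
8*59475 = 475800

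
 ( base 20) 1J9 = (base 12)559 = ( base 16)315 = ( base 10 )789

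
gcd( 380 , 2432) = 76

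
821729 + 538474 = 1360203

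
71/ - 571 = -71/571 = - 0.12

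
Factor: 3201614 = 2^1*13^1*19^1  *  6481^1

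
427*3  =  1281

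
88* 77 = 6776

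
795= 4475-3680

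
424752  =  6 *70792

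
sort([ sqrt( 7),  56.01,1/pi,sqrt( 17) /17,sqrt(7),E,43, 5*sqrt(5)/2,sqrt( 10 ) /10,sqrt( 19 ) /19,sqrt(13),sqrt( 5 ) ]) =[sqrt( 19 ) /19, sqrt (17)/17,  sqrt( 10)/10,1/pi,sqrt( 5),sqrt( 7),sqrt ( 7),E, sqrt(13),5*sqrt( 5) /2, 43,56.01]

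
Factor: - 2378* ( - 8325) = 2^1*3^2*5^2 * 29^1*37^1 * 41^1 = 19796850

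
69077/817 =84 + 449/817 = 84.55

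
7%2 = 1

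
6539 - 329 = 6210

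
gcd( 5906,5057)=1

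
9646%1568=238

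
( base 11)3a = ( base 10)43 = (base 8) 53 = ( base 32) 1B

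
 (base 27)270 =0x66f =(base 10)1647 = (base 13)999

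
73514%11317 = 5612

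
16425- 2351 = 14074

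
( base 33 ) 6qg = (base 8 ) 16360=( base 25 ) bl8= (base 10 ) 7408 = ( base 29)8ND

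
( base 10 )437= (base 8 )665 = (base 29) f2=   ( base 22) jj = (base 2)110110101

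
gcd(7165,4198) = 1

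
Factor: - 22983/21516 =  - 47/44 = - 2^( - 2 )*11^(- 1)*47^1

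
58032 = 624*93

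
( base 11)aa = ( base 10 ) 120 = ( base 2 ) 1111000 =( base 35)3f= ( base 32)3o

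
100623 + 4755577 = 4856200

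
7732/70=110+16/35 = 110.46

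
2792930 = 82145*34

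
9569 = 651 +8918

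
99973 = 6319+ 93654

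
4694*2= 9388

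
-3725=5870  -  9595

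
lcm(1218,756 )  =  21924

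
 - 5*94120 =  - 470600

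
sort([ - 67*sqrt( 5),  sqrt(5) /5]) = [ - 67*sqrt (5 ), sqrt(5) /5 ] 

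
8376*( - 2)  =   - 16752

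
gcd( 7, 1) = 1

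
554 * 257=142378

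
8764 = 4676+4088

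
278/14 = 139/7 = 19.86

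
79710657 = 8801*9057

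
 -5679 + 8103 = 2424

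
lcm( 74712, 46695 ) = 373560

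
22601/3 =22601/3  =  7533.67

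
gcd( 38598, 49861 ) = 7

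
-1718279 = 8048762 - 9767041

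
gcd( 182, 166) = 2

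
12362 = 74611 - 62249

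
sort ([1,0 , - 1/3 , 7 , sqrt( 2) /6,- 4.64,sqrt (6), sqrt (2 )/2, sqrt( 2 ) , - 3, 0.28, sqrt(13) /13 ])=[ - 4.64, - 3 ,- 1/3,0,sqrt(2)/6 , sqrt( 13) /13,0.28 , sqrt( 2)/2,1,  sqrt( 2), sqrt( 6), 7 ]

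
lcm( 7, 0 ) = 0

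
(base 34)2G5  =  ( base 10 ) 2861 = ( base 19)7hb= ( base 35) 2BQ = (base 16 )b2d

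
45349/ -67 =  - 677+10/67 =-676.85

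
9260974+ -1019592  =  8241382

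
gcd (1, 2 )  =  1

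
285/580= 57/116 = 0.49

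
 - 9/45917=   -1+45908/45917 = - 0.00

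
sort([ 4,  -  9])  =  [ - 9,4 ]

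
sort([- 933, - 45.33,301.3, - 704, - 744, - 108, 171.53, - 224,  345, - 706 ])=[-933,- 744, - 706, - 704,  -  224,-108, - 45.33,171.53, 301.3,345 ] 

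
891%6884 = 891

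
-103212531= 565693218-668905749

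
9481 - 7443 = 2038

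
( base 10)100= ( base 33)31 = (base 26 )3M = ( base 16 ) 64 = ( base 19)55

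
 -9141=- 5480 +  - 3661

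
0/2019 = 0= 0.00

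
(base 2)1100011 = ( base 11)90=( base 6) 243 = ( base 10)99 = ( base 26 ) 3L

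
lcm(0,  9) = 0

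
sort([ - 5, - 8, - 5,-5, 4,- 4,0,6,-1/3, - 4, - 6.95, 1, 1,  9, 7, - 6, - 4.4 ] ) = [ - 8 , - 6.95 , - 6, - 5, - 5, - 5, - 4.4 , - 4, - 4, - 1/3, 0, 1,1, 4,6,7 , 9 ]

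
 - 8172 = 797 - 8969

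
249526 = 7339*34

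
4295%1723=849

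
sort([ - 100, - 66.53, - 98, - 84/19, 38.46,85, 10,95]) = [- 100  ,  -  98, - 66.53, - 84/19,10,38.46,85, 95 ]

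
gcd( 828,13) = 1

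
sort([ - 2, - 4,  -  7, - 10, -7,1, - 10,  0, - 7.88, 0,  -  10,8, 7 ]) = [ - 10, - 10, - 10, - 7.88, - 7, - 7,  -  4, - 2 , 0, 0 , 1,7, 8 ]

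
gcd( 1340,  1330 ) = 10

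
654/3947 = 654/3947 = 0.17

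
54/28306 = 27/14153 = 0.00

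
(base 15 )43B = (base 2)1110111100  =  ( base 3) 1022102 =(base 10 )956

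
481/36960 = 481/36960 = 0.01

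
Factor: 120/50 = 2^2*3^1*5^( - 1 )=12/5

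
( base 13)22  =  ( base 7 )40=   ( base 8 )34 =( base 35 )s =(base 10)28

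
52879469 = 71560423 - 18680954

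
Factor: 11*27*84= 2^2*3^4*7^1*11^1 = 24948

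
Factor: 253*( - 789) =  - 3^1*11^1*23^1*263^1  =  - 199617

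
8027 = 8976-949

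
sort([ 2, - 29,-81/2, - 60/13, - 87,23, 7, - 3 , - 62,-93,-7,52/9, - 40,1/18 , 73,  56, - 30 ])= [ - 93, -87, - 62, - 81/2, - 40, - 30,-29, - 7, - 60/13 , - 3,  1/18,2, 52/9,  7, 23,56, 73]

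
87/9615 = 29/3205 = 0.01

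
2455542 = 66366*37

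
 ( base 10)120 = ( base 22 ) 5A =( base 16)78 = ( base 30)40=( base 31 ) 3r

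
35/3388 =5/484 = 0.01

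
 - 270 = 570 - 840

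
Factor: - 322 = -2^1  *  7^1 * 23^1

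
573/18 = 191/6 = 31.83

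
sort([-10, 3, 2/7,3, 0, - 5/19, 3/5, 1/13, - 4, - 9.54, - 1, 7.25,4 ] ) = [ - 10, - 9.54,- 4,-1, - 5/19, 0 , 1/13, 2/7, 3/5,3, 3, 4, 7.25 ]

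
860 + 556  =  1416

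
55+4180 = 4235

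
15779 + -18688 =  - 2909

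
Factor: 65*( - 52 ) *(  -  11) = 2^2*5^1*11^1 *13^2 = 37180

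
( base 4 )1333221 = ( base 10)8169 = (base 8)17751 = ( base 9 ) 12176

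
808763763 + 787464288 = 1596228051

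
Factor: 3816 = 2^3* 3^2*53^1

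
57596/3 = 19198 + 2/3 =19198.67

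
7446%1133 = 648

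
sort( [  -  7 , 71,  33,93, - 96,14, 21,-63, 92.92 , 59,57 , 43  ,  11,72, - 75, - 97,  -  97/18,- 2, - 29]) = [ - 97, - 96, - 75, - 63, - 29, - 7, - 97/18 ,-2,11,14,21, 33,43,57,59,71,  72, 92.92 , 93]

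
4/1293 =4/1293 = 0.00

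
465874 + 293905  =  759779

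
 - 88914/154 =-578 + 7/11 = - 577.36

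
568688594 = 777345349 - 208656755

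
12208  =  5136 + 7072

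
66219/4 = 16554 + 3/4 = 16554.75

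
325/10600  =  13/424= 0.03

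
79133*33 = 2611389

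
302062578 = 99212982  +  202849596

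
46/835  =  46/835 = 0.06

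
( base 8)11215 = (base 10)4749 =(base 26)70h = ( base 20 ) BH9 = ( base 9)6456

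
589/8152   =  589/8152 = 0.07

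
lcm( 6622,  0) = 0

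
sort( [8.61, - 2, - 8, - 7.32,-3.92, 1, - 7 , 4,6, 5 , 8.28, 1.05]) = [- 8, -7.32,-7,- 3.92, - 2,1, 1.05, 4  ,  5  ,  6 , 8.28, 8.61 ]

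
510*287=146370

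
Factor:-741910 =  - 2^1*5^1*13^2*439^1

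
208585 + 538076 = 746661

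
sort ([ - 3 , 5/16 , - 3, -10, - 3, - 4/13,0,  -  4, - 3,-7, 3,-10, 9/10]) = [-10, - 10 , - 7, - 4, - 3 , - 3,  -  3,  -  3, - 4/13,0 , 5/16,9/10,3]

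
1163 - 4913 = -3750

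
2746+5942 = 8688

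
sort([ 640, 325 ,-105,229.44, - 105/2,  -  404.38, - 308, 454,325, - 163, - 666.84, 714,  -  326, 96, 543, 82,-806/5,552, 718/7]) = [ - 666.84,- 404.38, - 326, - 308, - 163, - 806/5 , - 105, - 105/2, 82, 96, 718/7, 229.44, 325,325, 454,543, 552, 640, 714 ] 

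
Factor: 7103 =7103^1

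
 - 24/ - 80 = 3/10 = 0.30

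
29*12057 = 349653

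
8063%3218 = 1627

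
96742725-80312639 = 16430086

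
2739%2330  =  409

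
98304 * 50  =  4915200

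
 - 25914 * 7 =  - 181398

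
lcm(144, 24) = 144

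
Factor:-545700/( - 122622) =2^1 * 5^2*17^1 * 191^( - 1 ) = 850/191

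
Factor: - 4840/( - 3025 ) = 2^3*5^(-1) = 8/5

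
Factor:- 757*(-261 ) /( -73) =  - 3^2 * 29^1*73^( - 1 )*757^1 = - 197577/73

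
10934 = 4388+6546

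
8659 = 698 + 7961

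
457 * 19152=8752464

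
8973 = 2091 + 6882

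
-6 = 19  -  25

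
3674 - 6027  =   - 2353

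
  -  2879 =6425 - 9304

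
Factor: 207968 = 2^5*67^1*97^1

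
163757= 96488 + 67269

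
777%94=25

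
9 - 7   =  2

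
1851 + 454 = 2305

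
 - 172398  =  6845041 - 7017439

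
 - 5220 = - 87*60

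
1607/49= 1607/49 =32.80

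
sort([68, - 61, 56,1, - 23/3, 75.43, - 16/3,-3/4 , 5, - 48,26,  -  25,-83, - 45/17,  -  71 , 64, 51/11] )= [ - 83, - 71, - 61, - 48, - 25, -23/3, - 16/3, - 45/17,  -  3/4,1, 51/11, 5,  26, 56 , 64, 68,75.43]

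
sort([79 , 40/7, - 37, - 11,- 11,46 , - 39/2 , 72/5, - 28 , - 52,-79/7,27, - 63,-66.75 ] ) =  [  -  66.75, - 63,  -  52, - 37,-28, -39/2,-79/7, - 11, - 11,40/7 , 72/5, 27, 46,79]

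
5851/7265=5851/7265 = 0.81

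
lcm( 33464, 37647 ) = 301176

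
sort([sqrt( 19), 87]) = [ sqrt( 19 ) , 87 ]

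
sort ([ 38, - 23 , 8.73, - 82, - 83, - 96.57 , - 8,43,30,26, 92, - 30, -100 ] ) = [-100  , - 96.57 , - 83, - 82 , - 30, - 23 , - 8, 8.73,26,  30, 38,43 , 92] 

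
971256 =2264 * 429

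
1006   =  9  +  997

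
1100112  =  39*28208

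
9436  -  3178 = 6258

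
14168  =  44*322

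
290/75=58/15=3.87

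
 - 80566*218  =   - 17563388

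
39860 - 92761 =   -  52901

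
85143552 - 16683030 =68460522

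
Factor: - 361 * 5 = - 1805 =- 5^1*19^2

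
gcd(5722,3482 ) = 2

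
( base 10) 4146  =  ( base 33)3QL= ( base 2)1000000110010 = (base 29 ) 4QS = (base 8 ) 10062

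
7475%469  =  440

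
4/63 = 4/63 = 0.06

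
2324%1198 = 1126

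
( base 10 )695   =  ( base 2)1010110111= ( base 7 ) 2012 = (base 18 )22B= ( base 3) 221202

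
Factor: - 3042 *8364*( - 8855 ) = 2^3 * 3^3*5^1*7^1*11^1*13^2*17^1*23^1*41^1 = 225300315240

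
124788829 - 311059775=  - 186270946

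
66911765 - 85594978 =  - 18683213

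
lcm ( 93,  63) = 1953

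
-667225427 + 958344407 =291118980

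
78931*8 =631448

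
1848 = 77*24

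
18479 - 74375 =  - 55896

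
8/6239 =8/6239 = 0.00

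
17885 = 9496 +8389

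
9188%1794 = 218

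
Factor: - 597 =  - 3^1*199^1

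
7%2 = 1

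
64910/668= 97 + 57/334 = 97.17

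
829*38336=31780544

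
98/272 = 49/136 = 0.36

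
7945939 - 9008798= - 1062859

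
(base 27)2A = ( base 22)2k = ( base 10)64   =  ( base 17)3d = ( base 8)100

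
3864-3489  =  375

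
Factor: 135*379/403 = 3^3 * 5^1 * 13^(-1)*31^( - 1)*379^1  =  51165/403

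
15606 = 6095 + 9511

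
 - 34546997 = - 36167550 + 1620553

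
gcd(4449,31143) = 4449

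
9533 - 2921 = 6612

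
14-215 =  -201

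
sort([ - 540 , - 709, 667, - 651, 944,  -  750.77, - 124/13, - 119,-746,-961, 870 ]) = [-961,  -  750.77,-746,-709,-651,-540, - 119, - 124/13, 667,870, 944]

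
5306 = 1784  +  3522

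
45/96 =15/32=0.47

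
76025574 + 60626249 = 136651823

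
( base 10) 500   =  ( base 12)358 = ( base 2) 111110100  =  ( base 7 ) 1313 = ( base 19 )176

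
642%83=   61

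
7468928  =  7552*989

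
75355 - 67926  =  7429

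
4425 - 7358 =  - 2933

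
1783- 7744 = -5961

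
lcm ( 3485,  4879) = 24395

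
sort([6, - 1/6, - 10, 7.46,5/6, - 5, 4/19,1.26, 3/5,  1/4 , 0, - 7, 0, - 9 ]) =[ - 10 , - 9 , - 7, - 5,  -  1/6,0, 0, 4/19,1/4, 3/5,5/6,  1.26, 6, 7.46] 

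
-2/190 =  - 1/95 = -0.01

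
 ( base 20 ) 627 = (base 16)98f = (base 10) 2447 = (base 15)AD2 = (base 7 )10064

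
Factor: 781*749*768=449256192 =2^8*3^1*7^1*11^1*71^1*107^1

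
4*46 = 184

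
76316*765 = 58381740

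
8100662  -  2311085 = 5789577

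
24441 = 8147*3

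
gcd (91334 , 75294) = 2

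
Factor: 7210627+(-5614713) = 2^1 *797957^1 = 1595914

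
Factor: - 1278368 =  - 2^5*7^1*13^1*439^1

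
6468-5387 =1081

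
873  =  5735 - 4862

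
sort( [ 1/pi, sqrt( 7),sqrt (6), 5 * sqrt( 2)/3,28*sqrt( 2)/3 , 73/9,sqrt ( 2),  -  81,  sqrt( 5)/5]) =[ - 81, 1/pi,sqrt( 5 ) /5 , sqrt (2), 5*sqrt( 2)/3,sqrt( 6), sqrt(7),73/9, 28 * sqrt (2)/3]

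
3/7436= 3/7436 = 0.00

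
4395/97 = 45  +  30/97 = 45.31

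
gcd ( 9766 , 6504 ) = 2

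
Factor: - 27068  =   - 2^2*67^1 * 101^1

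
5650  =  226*25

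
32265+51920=84185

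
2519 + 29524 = 32043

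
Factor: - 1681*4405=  - 5^1*41^2*881^1 =-7404805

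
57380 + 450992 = 508372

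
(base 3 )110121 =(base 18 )10g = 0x154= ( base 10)340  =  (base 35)9p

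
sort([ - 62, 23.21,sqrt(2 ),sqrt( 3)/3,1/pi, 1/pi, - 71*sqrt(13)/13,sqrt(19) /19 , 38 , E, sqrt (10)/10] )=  [ - 62,  -  71*sqrt( 13)/13, sqrt( 19 ) /19, sqrt ( 10)/10, 1/pi,  1/pi,sqrt(3)/3, sqrt ( 2),E , 23.21, 38 ]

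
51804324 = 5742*9022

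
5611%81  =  22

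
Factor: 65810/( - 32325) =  - 2^1*  3^( - 1) *5^(  -  1)*431^(-1 )* 6581^1  =  -13162/6465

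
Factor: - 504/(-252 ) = 2 =2^1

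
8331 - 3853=4478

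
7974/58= 137 + 14/29  =  137.48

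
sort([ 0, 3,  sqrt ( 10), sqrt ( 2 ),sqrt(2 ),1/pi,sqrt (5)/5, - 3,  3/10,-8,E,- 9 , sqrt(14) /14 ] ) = [ - 9,  -  8,-3,0, sqrt(14)/14, 3/10, 1/pi,  sqrt( 5) /5,sqrt(2), sqrt( 2), E,3 , sqrt(10 )]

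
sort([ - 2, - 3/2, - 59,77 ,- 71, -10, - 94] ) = [-94 ,-71 , - 59 , - 10, - 2, - 3/2,77] 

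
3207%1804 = 1403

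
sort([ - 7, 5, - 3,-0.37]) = [  -  7, - 3, - 0.37,5 ] 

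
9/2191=9/2191 = 0.00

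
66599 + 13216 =79815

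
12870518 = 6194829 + 6675689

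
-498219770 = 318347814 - 816567584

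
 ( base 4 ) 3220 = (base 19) C4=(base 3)22121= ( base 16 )E8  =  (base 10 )232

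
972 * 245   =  238140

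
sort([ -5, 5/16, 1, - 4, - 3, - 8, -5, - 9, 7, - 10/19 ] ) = [ - 9, - 8, - 5 , - 5 , - 4,-3, - 10/19,5/16, 1,7]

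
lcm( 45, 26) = 1170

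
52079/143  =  52079/143 = 364.19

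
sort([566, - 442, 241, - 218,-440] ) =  [-442,-440,-218, 241,566]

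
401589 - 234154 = 167435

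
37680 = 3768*10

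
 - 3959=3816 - 7775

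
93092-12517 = 80575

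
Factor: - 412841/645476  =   - 31757/49652  =  - 2^( - 2 )*11^1 *2887^1*12413^(- 1 ) 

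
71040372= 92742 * 766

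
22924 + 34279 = 57203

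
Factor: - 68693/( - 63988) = 73/68 = 2^( -2 )*17^(  -  1)*73^1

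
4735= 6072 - 1337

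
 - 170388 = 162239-332627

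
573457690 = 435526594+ 137931096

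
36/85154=18/42577 = 0.00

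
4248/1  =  4248  =  4248.00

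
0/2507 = 0= 0.00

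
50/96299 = 50/96299  =  0.00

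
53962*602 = 32485124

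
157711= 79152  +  78559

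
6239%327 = 26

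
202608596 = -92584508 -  - 295193104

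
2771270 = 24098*115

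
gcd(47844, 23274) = 54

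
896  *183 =163968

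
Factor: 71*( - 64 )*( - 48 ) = 218112 =2^10*3^1*71^1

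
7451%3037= 1377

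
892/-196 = - 223/49 = - 4.55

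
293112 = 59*4968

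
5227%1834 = 1559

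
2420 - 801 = 1619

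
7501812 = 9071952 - 1570140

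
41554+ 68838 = 110392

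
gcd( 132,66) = 66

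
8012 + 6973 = 14985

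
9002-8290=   712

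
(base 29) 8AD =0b1101101110111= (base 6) 52315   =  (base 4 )1231313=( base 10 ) 7031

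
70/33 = 70/33=2.12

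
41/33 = 1 + 8/33 = 1.24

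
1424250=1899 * 750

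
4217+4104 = 8321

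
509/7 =509/7 = 72.71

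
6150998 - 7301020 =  - 1150022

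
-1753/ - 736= 1753/736 = 2.38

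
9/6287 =9/6287 = 0.00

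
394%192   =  10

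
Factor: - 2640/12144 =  - 5/23 =-5^1*23^( - 1 ) 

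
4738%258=94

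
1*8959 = 8959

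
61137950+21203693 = 82341643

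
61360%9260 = 5800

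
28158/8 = 3519 + 3/4 = 3519.75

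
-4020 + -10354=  - 14374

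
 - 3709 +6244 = 2535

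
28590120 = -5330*( - 5364)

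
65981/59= 1118+19/59 = 1118.32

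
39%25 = 14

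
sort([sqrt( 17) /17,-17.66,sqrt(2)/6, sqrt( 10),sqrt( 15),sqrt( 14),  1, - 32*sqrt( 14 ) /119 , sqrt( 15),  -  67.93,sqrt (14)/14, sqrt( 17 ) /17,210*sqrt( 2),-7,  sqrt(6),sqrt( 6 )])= [-67.93, - 17.66,-7, - 32  *sqrt( 14)/119,sqrt(2 )/6,  sqrt( 17)/17,sqrt(17)/17,sqrt(14)/14, 1 , sqrt( 6),  sqrt( 6),sqrt( 10 ),sqrt( 14 ),sqrt( 15), sqrt( 15 ) , 210*sqrt( 2)] 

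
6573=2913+3660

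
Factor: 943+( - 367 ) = 2^6 *3^2 = 576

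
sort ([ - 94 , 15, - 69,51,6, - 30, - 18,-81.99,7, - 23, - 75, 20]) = [ - 94, - 81.99, - 75, - 69,-30, - 23, - 18, 6,7,15, 20,51]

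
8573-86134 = - 77561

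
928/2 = 464=464.00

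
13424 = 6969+6455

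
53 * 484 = 25652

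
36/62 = 18/31  =  0.58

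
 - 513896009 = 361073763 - 874969772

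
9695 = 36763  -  27068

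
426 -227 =199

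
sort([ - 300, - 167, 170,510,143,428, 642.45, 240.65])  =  [ - 300, - 167, 143,170, 240.65  ,  428,510,642.45]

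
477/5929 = 477/5929 = 0.08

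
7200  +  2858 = 10058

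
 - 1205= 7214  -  8419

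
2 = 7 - 5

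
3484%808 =252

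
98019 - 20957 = 77062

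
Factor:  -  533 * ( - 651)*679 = 3^1*7^2*13^1*31^1*41^1*  97^1 = 235601457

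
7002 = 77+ 6925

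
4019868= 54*74442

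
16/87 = 16/87  =  0.18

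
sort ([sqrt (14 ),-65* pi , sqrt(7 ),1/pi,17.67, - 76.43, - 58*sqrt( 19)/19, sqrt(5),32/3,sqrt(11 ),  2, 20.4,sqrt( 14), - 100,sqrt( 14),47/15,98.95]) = [ -65*pi,  -  100 , - 76.43, - 58 * sqrt( 19)/19, 1/pi,2,sqrt( 5),sqrt( 7),47/15,  sqrt( 11),sqrt(14),sqrt(14), sqrt(14 ), 32/3,17.67,20.4,98.95]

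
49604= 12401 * 4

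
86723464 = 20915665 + 65807799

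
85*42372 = 3601620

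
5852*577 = 3376604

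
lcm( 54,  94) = 2538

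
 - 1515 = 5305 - 6820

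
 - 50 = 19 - 69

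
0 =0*22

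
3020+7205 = 10225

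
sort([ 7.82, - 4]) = [ - 4,  7.82]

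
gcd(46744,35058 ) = 11686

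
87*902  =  78474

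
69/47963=69/47963  =  0.00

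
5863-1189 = 4674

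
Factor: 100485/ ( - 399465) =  - 203/807= - 3^( - 1)*7^1*29^1*269^(-1) 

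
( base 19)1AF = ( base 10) 566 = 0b1000110110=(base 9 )688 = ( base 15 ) 27B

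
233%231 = 2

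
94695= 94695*1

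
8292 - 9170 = -878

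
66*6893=454938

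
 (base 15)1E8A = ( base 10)6655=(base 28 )8DJ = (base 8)14777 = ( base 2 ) 1100111111111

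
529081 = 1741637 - 1212556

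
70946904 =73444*966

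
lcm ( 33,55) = 165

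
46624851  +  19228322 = 65853173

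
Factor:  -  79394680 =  - 2^3*5^1*1984867^1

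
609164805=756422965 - 147258160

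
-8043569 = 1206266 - 9249835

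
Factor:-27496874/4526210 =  - 5^( - 1) * 13^(  -  1 )*37^ (- 1)*941^( - 1 )*13748437^1 = -  13748437/2263105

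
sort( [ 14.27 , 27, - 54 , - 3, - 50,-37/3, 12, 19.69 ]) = [ - 54,-50, - 37/3, - 3,12,14.27, 19.69,27 ] 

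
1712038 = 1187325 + 524713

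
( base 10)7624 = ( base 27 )aca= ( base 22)FGC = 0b1110111001000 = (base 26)b76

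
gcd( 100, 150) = 50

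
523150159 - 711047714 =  - 187897555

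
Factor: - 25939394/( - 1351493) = 1995338/103961=2^1  *11^( - 1)* 13^( - 1 )*47^1 * 727^(-1 )*21227^1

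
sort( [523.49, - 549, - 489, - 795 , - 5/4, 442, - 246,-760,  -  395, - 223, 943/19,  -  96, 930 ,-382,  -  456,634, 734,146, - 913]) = [ - 913 , - 795, - 760, - 549, - 489, - 456, - 395,  -  382, - 246, - 223, - 96,  -  5/4, 943/19, 146,442,  523.49, 634, 734 , 930]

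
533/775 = 533/775=0.69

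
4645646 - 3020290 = 1625356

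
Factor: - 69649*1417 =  - 13^1*17^2*109^1*241^1=- 98692633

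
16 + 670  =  686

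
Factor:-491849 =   -  149^1*3301^1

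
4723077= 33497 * 141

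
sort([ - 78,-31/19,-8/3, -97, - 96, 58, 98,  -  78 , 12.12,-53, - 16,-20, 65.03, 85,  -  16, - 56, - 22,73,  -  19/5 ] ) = [ - 97, - 96 ,-78, -78, - 56, -53, - 22,-20, - 16 ,-16 ,-19/5 ,-8/3, - 31/19,  12.12, 58, 65.03, 73 , 85, 98]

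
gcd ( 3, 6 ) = 3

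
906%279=69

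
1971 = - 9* ( - 219 )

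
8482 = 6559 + 1923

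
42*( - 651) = -27342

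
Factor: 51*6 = 306 = 2^1*3^2 * 17^1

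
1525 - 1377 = 148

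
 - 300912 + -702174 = - 1003086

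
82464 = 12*6872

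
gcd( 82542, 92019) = 3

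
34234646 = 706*48491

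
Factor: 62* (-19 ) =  - 1178 = - 2^1 * 19^1*31^1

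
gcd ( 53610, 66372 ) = 6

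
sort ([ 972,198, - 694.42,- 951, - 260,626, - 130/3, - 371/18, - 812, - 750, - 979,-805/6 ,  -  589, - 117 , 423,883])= [ - 979,-951,  -  812,-750, - 694.42, - 589,-260, - 805/6,-117, - 130/3, - 371/18, 198  ,  423,626,883, 972]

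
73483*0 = 0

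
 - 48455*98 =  - 4748590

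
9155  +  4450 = 13605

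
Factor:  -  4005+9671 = 2^1*2833^1= 5666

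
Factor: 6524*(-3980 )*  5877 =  - 152599361040 = -  2^4*3^2*5^1*7^1*199^1*233^1*653^1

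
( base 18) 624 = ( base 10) 1984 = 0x7c0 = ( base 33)1r4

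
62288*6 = 373728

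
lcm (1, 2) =2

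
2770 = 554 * 5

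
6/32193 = 2/10731 = 0.00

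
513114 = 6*85519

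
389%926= 389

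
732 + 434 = 1166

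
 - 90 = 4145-4235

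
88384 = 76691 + 11693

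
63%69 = 63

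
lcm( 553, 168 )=13272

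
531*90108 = 47847348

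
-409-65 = - 474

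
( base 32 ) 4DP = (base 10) 4537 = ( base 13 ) 20B0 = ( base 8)10671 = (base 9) 6201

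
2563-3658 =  - 1095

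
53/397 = 53/397 = 0.13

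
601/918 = 601/918 = 0.65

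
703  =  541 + 162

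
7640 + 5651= 13291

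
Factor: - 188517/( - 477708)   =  2^( - 2)*11^( - 2) *191^1=191/484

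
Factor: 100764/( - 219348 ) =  - 311^1 * 677^( - 1) = - 311/677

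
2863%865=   268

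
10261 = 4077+6184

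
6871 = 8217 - 1346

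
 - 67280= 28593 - 95873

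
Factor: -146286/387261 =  - 2^1*3^1*43^1*683^( - 1) = - 258/683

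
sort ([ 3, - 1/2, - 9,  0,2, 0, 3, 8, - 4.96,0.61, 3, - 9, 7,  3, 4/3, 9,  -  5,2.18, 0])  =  [ - 9, - 9, - 5,-4.96, - 1/2, 0,0, 0, 0.61, 4/3, 2, 2.18, 3, 3, 3, 3 , 7,8, 9 ] 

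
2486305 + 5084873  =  7571178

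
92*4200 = 386400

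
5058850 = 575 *8798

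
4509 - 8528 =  - 4019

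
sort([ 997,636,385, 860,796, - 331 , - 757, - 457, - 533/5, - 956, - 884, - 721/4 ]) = [ - 956, - 884, - 757,-457, - 331, - 721/4, - 533/5,385 , 636,796, 860,997] 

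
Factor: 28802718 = 2^1*3^2*7^1*228593^1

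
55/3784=5/344  =  0.01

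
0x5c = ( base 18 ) 52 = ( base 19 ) 4g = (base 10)92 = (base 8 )134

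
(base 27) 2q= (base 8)120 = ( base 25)35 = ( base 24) 38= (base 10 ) 80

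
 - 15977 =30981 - 46958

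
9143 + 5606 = 14749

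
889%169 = 44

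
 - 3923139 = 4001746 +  - 7924885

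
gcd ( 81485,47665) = 5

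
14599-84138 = - 69539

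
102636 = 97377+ 5259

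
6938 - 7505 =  - 567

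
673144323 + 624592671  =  1297736994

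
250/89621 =250/89621 = 0.00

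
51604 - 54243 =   -  2639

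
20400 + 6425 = 26825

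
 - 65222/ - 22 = 2964+7/11 =2964.64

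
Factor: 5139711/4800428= 2^(  -  2) * 3^2*29^( - 2 ) * 73^1*1427^( - 1 )*7823^1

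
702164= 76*9239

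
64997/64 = 1015+37/64 = 1015.58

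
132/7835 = 132/7835 = 0.02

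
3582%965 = 687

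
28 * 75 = 2100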